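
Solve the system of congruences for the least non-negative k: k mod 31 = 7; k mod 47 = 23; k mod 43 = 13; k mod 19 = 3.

477872

Combine the congruences pairwise.
From k ≡ 7 (mod 31) write k = 7 + 31t. Substituting into k ≡ 23 (mod 47) gives 31t ≡ 16 (mod 47), and since 31⁻¹ ≡ 44 (mod 47), t ≡ 46. Hence k ≡ 7 + 31·46 = 1433 (mod 1457).
From k ≡ 1433 (mod 1457) write k = 1433 + 1457t. Substituting into k ≡ 13 (mod 43) gives 1457t ≡ 42 (mod 43), and since 38⁻¹ ≡ 17 (mod 43), t ≡ 26. Hence k ≡ 1433 + 1457·26 = 39315 (mod 62651).
From k ≡ 39315 (mod 62651) write k = 39315 + 62651t. Substituting into k ≡ 3 (mod 19) gives 62651t ≡ 18 (mod 19), and since 8⁻¹ ≡ 12 (mod 19), t ≡ 7. Hence k ≡ 39315 + 62651·7 = 477872 (mod 1190369).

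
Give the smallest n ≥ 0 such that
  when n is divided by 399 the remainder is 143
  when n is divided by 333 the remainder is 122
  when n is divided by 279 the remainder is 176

1032755

Combine the congruences pairwise.
gcd(399, 333) = 3 and 3 | (122 − 143), so the pair is consistent; merging gives n ≡ 14108 (mod 44289), where 44289 = lcm(399, 333).
gcd(44289, 279) = 9 and 9 | (176 − 14108), so the pair is consistent; merging gives n ≡ 1032755 (mod 1372959), where 1372959 = lcm(44289, 279).
The solution is unique modulo lcm(399, 333, 279) = 1372959.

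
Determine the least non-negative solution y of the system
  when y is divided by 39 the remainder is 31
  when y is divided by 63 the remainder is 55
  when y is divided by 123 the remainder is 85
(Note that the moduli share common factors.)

gcd(39, 63) = 3 and 3 | (55 − 31), so the pair is consistent; merging gives y ≡ 811 (mod 819), where 819 = lcm(39, 63).
gcd(819, 123) = 3 and 3 | (85 − 811), so the pair is consistent; merging gives y ≡ 24562 (mod 33579), where 33579 = lcm(819, 123).
The solution is unique modulo lcm(39, 63, 123) = 33579.

24562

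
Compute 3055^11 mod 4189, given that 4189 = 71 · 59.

1125

Mod 71: 3055 ≡ 2; 2^11 ≡ 60 (mod 71).
Mod 59: 3055 ≡ 46; 46^11 ≡ 4 (mod 59).
Combine by CRT: x ≡ 60 (mod 71), x ≡ 4 (mod 59) ⇒ x ≡ 1125 (mod 4189).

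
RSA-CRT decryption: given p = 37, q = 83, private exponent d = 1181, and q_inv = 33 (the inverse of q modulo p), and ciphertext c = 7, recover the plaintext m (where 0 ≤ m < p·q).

d_p = d mod (p−1) = 1181 mod 36 = 29; d_q = d mod (q−1) = 33.
m₁ = c^(d_p) mod p: c ≡ 7 (mod 37), and 7^29 mod 37 = 12.
m₂ = c^(d_q) mod q: c ≡ 7 (mod 83), and 7^33 mod 83 = 30.
h = q_inv·(m₁ − m₂) mod p = 33·(12 − 30) mod 37 = 35.
m = m₂ + h·q = 30 + 35·83 = 2935.

2935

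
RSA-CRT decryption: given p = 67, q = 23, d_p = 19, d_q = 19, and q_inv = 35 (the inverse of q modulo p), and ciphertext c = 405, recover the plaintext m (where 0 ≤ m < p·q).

m₁ = c^(d_p) mod p: c ≡ 3 (mod 67), and 3^19 mod 67 = 5.
m₂ = c^(d_q) mod q: c ≡ 14 (mod 23), and 14^19 mod 23 = 10.
h = q_inv·(m₁ − m₂) mod p = 35·(5 − 10) mod 67 = 26.
m = m₂ + h·q = 10 + 26·23 = 608.

608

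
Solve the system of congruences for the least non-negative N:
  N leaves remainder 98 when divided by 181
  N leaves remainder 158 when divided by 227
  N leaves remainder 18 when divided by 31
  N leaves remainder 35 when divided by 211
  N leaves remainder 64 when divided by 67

The moduli are pairwise coprime; M = 181·227·31·211·67 = 18006254489.
M/181 = 99482069; 99482069 ≡ 125 (mod 181); 125·42 ≡ 1, so inverse 42.
M/227 = 79322707; 79322707 ≡ 54 (mod 227); 54·206 ≡ 1, so inverse 206.
M/31 = 580846919; 580846919 ≡ 12 (mod 31); 12·13 ≡ 1, so inverse 13.
M/211 = 85337699; 85337699 ≡ 15 (mod 211); 15·197 ≡ 1, so inverse 197.
M/67 = 268750067; 268750067 ≡ 2 (mod 67); 2·34 ≡ 1, so inverse 34.
N ≡ 98·99482069·42 + 158·79322707·206 + 18·580846919·13 + 35·85337699·197 + 64·268750067·34 = 4300385422883.
4300385422883 mod 18006254489 = 14896854501.

14896854501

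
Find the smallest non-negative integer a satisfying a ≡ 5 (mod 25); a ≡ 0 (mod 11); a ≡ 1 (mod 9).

55

The moduli are pairwise coprime; N = 25·11·9 = 2475.
N/25 = 99; 99 ≡ 24 (mod 25); 24·24 ≡ 1, so inverse 24.
N/11 = 225; 225 ≡ 5 (mod 11); 5·9 ≡ 1, so inverse 9.
N/9 = 275; 275 ≡ 5 (mod 9); 5·2 ≡ 1, so inverse 2.
a ≡ 5·99·24 + 0·225·9 + 1·275·2 = 12430.
12430 mod 2475 = 55.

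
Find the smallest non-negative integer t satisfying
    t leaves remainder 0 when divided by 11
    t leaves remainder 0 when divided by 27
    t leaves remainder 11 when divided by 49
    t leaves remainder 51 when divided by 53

The moduli are pairwise coprime; N = 11·27·49·53 = 771309.
N/11 = 70119; 70119 ≡ 5 (mod 11); 5·9 ≡ 1, so inverse 9.
N/27 = 28567; 28567 ≡ 1 (mod 27), inverse 1.
N/49 = 15741; 15741 ≡ 12 (mod 49); 12·45 ≡ 1, so inverse 45.
N/53 = 14553; 14553 ≡ 31 (mod 53); 31·12 ≡ 1, so inverse 12.
t ≡ 0·70119·9 + 0·28567·1 + 11·15741·45 + 51·14553·12 = 16698231.
16698231 mod 771309 = 500742.

500742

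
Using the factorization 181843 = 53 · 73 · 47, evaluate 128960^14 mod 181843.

Mod 53: 128960 ≡ 11; 11^14 ≡ 42 (mod 53).
Mod 73: 128960 ≡ 42; 42^14 ≡ 50 (mod 73).
Mod 47: 128960 ≡ 39; 39^14 ≡ 3 (mod 47).
Combine by CRT: x ≡ 42 (mod 53), x ≡ 50 (mod 73), x ≡ 3 (mod 47) ⇒ x ≡ 157876 (mod 181843).

157876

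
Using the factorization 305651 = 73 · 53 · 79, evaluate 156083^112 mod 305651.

34812

Mod 73: 156083 ≡ 9; by Fermat, exponent reduces to 112 mod 72 = 40; 9^40 ≡ 64 (mod 73).
Mod 53: 156083 ≡ 51; by Fermat, exponent reduces to 112 mod 52 = 8; 51^8 ≡ 44 (mod 53).
Mod 79: 156083 ≡ 58; by Fermat, exponent reduces to 112 mod 78 = 34; 58^34 ≡ 52 (mod 79).
Combine by CRT: x ≡ 64 (mod 73), x ≡ 44 (mod 53), x ≡ 52 (mod 79) ⇒ x ≡ 34812 (mod 305651).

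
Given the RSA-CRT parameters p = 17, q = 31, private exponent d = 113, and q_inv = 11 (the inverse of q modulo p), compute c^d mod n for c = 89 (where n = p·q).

d_p = d mod (p−1) = 113 mod 16 = 1; d_q = d mod (q−1) = 23.
m₁ = c^(d_p) mod p: c ≡ 4 (mod 17), and 4^1 mod 17 = 4.
m₂ = c^(d_q) mod q: c ≡ 27 (mod 31), and 27^23 mod 31 = 29.
h = q_inv·(m₁ − m₂) mod p = 11·(4 − 29) mod 17 = 14.
m = m₂ + h·q = 29 + 14·31 = 463.

463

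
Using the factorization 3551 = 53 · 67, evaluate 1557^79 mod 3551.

Mod 53: 1557 ≡ 20; by Fermat, exponent reduces to 79 mod 52 = 27; 20^27 ≡ 33 (mod 53).
Mod 67: 1557 ≡ 16; by Fermat, exponent reduces to 79 mod 66 = 13; 16^13 ≡ 54 (mod 67).
Combine by CRT: x ≡ 33 (mod 53), x ≡ 54 (mod 67) ⇒ x ≡ 1729 (mod 3551).

1729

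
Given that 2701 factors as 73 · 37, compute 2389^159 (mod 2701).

1877

Mod 73: 2389 ≡ 53; by Fermat, exponent reduces to 159 mod 72 = 15; 53^15 ≡ 52 (mod 73).
Mod 37: 2389 ≡ 21; by Fermat, exponent reduces to 159 mod 36 = 15; 21^15 ≡ 27 (mod 37).
Combine by CRT: x ≡ 52 (mod 73), x ≡ 27 (mod 37) ⇒ x ≡ 1877 (mod 2701).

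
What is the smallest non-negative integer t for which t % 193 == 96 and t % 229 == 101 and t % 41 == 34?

1656229

From t ≡ 96 (mod 193) write t = 96 + 193s. Substituting into t ≡ 101 (mod 229) gives 193s ≡ 5 (mod 229), and since 193⁻¹ ≡ 159 (mod 229), s ≡ 108. Hence t ≡ 96 + 193·108 = 20940 (mod 44197).
From t ≡ 20940 (mod 44197) write t = 20940 + 44197s. Substituting into t ≡ 34 (mod 41) gives 44197s ≡ 4 (mod 41), and since 40⁻¹ ≡ 40 (mod 41), s ≡ 37. Hence t ≡ 20940 + 44197·37 = 1656229 (mod 1812077).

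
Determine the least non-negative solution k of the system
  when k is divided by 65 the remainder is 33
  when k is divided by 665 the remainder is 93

gcd(65, 665) = 5 and 5 | (93 − 33), so the pair is consistent; merging gives k ≡ 6078 (mod 8645), where 8645 = lcm(65, 665).
The solution is unique modulo lcm(65, 665) = 8645.

6078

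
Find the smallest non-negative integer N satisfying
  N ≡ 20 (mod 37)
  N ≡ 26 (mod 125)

From N ≡ 20 (mod 37) write N = 20 + 37t. Substituting into N ≡ 26 (mod 125) gives 37t ≡ 6 (mod 125), and since 37⁻¹ ≡ 98 (mod 125), t ≡ 88. Hence N ≡ 20 + 37·88 = 3276 (mod 4625).

3276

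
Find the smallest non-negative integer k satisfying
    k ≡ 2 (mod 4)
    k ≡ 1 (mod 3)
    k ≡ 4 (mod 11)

70

Combine the congruences pairwise.
From k ≡ 2 (mod 4) write k = 2 + 4t. Substituting into k ≡ 1 (mod 3) gives 4t ≡ 2 (mod 3), and since 1⁻¹ ≡ 1 (mod 3), t ≡ 2. Hence k ≡ 2 + 4·2 = 10 (mod 12).
From k ≡ 10 (mod 12) write k = 10 + 12t. Substituting into k ≡ 4 (mod 11) gives 12t ≡ 5 (mod 11), and since 1⁻¹ ≡ 1 (mod 11), t ≡ 5. Hence k ≡ 10 + 12·5 = 70 (mod 132).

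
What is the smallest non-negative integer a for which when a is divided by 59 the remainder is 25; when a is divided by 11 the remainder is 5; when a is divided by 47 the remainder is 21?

Combine the congruences pairwise.
From a ≡ 25 (mod 59) write a = 25 + 59t. Substituting into a ≡ 5 (mod 11) gives 59t ≡ 2 (mod 11), and since 4⁻¹ ≡ 3 (mod 11), t ≡ 6. Hence a ≡ 25 + 59·6 = 379 (mod 649).
From a ≡ 379 (mod 649) write a = 379 + 649t. Substituting into a ≡ 21 (mod 47) gives 649t ≡ 18 (mod 47), and since 38⁻¹ ≡ 26 (mod 47), t ≡ 45. Hence a ≡ 379 + 649·45 = 29584 (mod 30503).

29584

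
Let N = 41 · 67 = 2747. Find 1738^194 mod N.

1781

Mod 41: 1738 ≡ 16; by Fermat, exponent reduces to 194 mod 40 = 34; 16^34 ≡ 18 (mod 41).
Mod 67: 1738 ≡ 63; by Fermat, exponent reduces to 194 mod 66 = 62; 63^62 ≡ 39 (mod 67).
Combine by CRT: x ≡ 18 (mod 41), x ≡ 39 (mod 67) ⇒ x ≡ 1781 (mod 2747).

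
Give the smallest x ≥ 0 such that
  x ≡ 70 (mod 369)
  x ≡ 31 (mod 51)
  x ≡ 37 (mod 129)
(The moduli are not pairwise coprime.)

19258

gcd(369, 51) = 3 and 3 | (31 − 70), so the pair is consistent; merging gives x ≡ 439 (mod 6273), where 6273 = lcm(369, 51).
gcd(6273, 129) = 3 and 3 | (37 − 439), so the pair is consistent; merging gives x ≡ 19258 (mod 269739), where 269739 = lcm(6273, 129).
The solution is unique modulo lcm(369, 51, 129) = 269739.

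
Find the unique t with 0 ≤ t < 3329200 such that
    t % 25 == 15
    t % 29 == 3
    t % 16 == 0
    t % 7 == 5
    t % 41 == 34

3327840

From t ≡ 15 (mod 25) write t = 15 + 25s. Substituting into t ≡ 3 (mod 29) gives 25s ≡ 17 (mod 29), and since 25⁻¹ ≡ 7 (mod 29), s ≡ 3. Hence t ≡ 15 + 25·3 = 90 (mod 725).
From t ≡ 90 (mod 725) write t = 90 + 725s. Substituting into t ≡ 0 (mod 16) gives 725s ≡ 6 (mod 16), and since 5⁻¹ ≡ 13 (mod 16), s ≡ 14. Hence t ≡ 90 + 725·14 = 10240 (mod 11600).
From t ≡ 10240 (mod 11600) write t = 10240 + 11600s. Substituting into t ≡ 5 (mod 7) gives 11600s ≡ 6 (mod 7), and since 1⁻¹ ≡ 1 (mod 7), s ≡ 6. Hence t ≡ 10240 + 11600·6 = 79840 (mod 81200).
From t ≡ 79840 (mod 81200) write t = 79840 + 81200s. Substituting into t ≡ 34 (mod 41) gives 81200s ≡ 21 (mod 41), and since 20⁻¹ ≡ 39 (mod 41), s ≡ 40. Hence t ≡ 79840 + 81200·40 = 3327840 (mod 3329200).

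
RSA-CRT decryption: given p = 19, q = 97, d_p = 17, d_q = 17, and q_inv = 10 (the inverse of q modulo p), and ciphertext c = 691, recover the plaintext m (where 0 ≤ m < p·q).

m₁ = c^(d_p) mod p: c ≡ 7 (mod 19), and 7^17 mod 19 = 11.
m₂ = c^(d_q) mod q: c ≡ 12 (mod 97), and 12^17 mod 97 = 12.
h = q_inv·(m₁ − m₂) mod p = 10·(11 − 12) mod 19 = 9.
m = m₂ + h·q = 12 + 9·97 = 885.

885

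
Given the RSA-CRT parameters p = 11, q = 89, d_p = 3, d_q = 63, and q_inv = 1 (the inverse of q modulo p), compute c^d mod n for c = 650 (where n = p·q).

155

m₁ = c^(d_p) mod p: c ≡ 1 (mod 11), and 1^3 mod 11 = 1.
m₂ = c^(d_q) mod q: c ≡ 27 (mod 89), and 27^63 mod 89 = 66.
h = q_inv·(m₁ − m₂) mod p = 1·(1 − 66) mod 11 = 1.
m = m₂ + h·q = 66 + 1·89 = 155.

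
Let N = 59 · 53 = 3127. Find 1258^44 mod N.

Mod 59: 1258 ≡ 19; 19^44 ≡ 45 (mod 59).
Mod 53: 1258 ≡ 39; 39^44 ≡ 36 (mod 53).
Combine by CRT: x ≡ 45 (mod 59), x ≡ 36 (mod 53) ⇒ x ≡ 1520 (mod 3127).

1520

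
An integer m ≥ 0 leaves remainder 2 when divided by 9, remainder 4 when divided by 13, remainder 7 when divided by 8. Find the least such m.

The moduli are pairwise coprime; N = 9·13·8 = 936.
N/9 = 104; 104 ≡ 5 (mod 9); 5·2 ≡ 1, so inverse 2.
N/13 = 72; 72 ≡ 7 (mod 13); 7·2 ≡ 1, so inverse 2.
N/8 = 117; 117 ≡ 5 (mod 8); 5·5 ≡ 1, so inverse 5.
m ≡ 2·104·2 + 4·72·2 + 7·117·5 = 5087.
5087 mod 936 = 407.

407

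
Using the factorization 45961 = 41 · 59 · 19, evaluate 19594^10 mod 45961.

Mod 41: 19594 ≡ 37; 37^10 ≡ 1 (mod 41).
Mod 59: 19594 ≡ 6; 6^10 ≡ 26 (mod 59).
Mod 19: 19594 ≡ 5; 5^10 ≡ 5 (mod 19).
Combine by CRT: x ≡ 1 (mod 41), x ≡ 26 (mod 59), x ≡ 5 (mod 19) ⇒ x ≡ 22387 (mod 45961).

22387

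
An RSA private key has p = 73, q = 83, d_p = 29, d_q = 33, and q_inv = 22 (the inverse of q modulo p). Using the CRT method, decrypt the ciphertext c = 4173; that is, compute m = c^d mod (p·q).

6005

m₁ = c^(d_p) mod p: c ≡ 12 (mod 73), and 12^29 mod 73 = 19.
m₂ = c^(d_q) mod q: c ≡ 23 (mod 83), and 23^33 mod 83 = 29.
h = q_inv·(m₁ − m₂) mod p = 22·(19 − 29) mod 73 = 72.
m = m₂ + h·q = 29 + 72·83 = 6005.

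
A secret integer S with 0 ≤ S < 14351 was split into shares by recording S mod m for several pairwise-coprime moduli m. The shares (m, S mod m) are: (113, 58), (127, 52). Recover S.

From S ≡ 58 (mod 113) write S = 58 + 113t. Substituting into S ≡ 52 (mod 127) gives 113t ≡ 121 (mod 127), and since 113⁻¹ ≡ 9 (mod 127), t ≡ 73. Hence S ≡ 58 + 113·73 = 8307 (mod 14351).

8307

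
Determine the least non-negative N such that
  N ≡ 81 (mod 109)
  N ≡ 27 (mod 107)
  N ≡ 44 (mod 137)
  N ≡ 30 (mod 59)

52655583

The moduli are pairwise coprime; M = 109·107·137·59 = 94272029.
M/109 = 864881; 864881 ≡ 75 (mod 109); 75·16 ≡ 1, so inverse 16.
M/107 = 881047; 881047 ≡ 9 (mod 107); 9·12 ≡ 1, so inverse 12.
M/137 = 688117; 688117 ≡ 103 (mod 137); 103·4 ≡ 1, so inverse 4.
M/59 = 1597831; 1597831 ≡ 52 (mod 59); 52·42 ≡ 1, so inverse 42.
N ≡ 81·864881·16 + 27·881047·12 + 44·688117·4 + 30·1597831·42 = 3540720656.
3540720656 mod 94272029 = 52655583.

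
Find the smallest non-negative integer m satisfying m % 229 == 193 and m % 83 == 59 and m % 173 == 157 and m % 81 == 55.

194160133

The moduli are pairwise coprime; N = 229·83·173·81 = 266345091.
N/229 = 1163079; 1163079 ≡ 217 (mod 229); 217·19 ≡ 1, so inverse 19.
N/83 = 3208977; 3208977 ≡ 31 (mod 83); 31·75 ≡ 1, so inverse 75.
N/173 = 1539567; 1539567 ≡ 40 (mod 173); 40·13 ≡ 1, so inverse 13.
N/81 = 3288211; 3288211 ≡ 16 (mod 81); 16·76 ≡ 1, so inverse 76.
m ≡ 193·1163079·19 + 59·3208977·75 + 157·1539567·13 + 55·3288211·76 = 35351712145.
35351712145 mod 266345091 = 194160133.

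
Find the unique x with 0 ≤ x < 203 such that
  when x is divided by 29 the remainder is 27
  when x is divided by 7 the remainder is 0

56

From x ≡ 27 (mod 29) write x = 27 + 29t. Substituting into x ≡ 0 (mod 7) gives 29t ≡ 1 (mod 7), and since 1⁻¹ ≡ 1 (mod 7), t ≡ 1. Hence x ≡ 27 + 29·1 = 56 (mod 203).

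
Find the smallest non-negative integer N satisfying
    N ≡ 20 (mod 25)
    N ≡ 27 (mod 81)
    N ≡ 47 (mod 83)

From N ≡ 20 (mod 25) write N = 20 + 25t. Substituting into N ≡ 27 (mod 81) gives 25t ≡ 7 (mod 81), and since 25⁻¹ ≡ 13 (mod 81), t ≡ 10. Hence N ≡ 20 + 25·10 = 270 (mod 2025).
From N ≡ 270 (mod 2025) write N = 270 + 2025t. Substituting into N ≡ 47 (mod 83) gives 2025t ≡ 26 (mod 83), and since 33⁻¹ ≡ 78 (mod 83), t ≡ 36. Hence N ≡ 270 + 2025·36 = 73170 (mod 168075).

73170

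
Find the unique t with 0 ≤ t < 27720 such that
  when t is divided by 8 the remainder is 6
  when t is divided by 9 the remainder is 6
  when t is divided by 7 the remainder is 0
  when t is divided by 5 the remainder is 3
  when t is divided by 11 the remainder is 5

From t ≡ 6 (mod 8) write t = 6 + 8s. Substituting into t ≡ 6 (mod 9) gives 8s ≡ 0 (mod 9), and since 8⁻¹ ≡ 8 (mod 9), s ≡ 0. Hence t ≡ 6 + 8·0 = 6 (mod 72).
From t ≡ 6 (mod 72) write t = 6 + 72s. Substituting into t ≡ 0 (mod 7) gives 72s ≡ 1 (mod 7), and since 2⁻¹ ≡ 4 (mod 7), s ≡ 4. Hence t ≡ 6 + 72·4 = 294 (mod 504).
From t ≡ 294 (mod 504) write t = 294 + 504s. Substituting into t ≡ 3 (mod 5) gives 504s ≡ 4 (mod 5), and since 4⁻¹ ≡ 4 (mod 5), s ≡ 1. Hence t ≡ 294 + 504·1 = 798 (mod 2520).
From t ≡ 798 (mod 2520) write t = 798 + 2520s. Substituting into t ≡ 5 (mod 11) gives 2520s ≡ 10 (mod 11), and since 1⁻¹ ≡ 1 (mod 11), s ≡ 10. Hence t ≡ 798 + 2520·10 = 25998 (mod 27720).

25998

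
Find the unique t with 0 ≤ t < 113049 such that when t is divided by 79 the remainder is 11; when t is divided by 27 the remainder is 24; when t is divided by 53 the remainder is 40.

The moduli are pairwise coprime; N = 79·27·53 = 113049.
N/79 = 1431; 1431 ≡ 9 (mod 79); 9·44 ≡ 1, so inverse 44.
N/27 = 4187; 4187 ≡ 2 (mod 27); 2·14 ≡ 1, so inverse 14.
N/53 = 2133; 2133 ≡ 13 (mod 53); 13·49 ≡ 1, so inverse 49.
t ≡ 11·1431·44 + 24·4187·14 + 40·2133·49 = 6280116.
6280116 mod 113049 = 62421.

62421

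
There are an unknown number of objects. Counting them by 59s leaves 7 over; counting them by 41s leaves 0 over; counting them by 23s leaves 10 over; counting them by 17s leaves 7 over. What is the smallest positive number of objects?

361087

From N ≡ 7 (mod 59) write N = 7 + 59t. Substituting into N ≡ 0 (mod 41) gives 59t ≡ 34 (mod 41), and since 18⁻¹ ≡ 16 (mod 41), t ≡ 11. Hence N ≡ 7 + 59·11 = 656 (mod 2419).
From N ≡ 656 (mod 2419) write N = 656 + 2419t. Substituting into N ≡ 10 (mod 23) gives 2419t ≡ 21 (mod 23), and since 4⁻¹ ≡ 6 (mod 23), t ≡ 11. Hence N ≡ 656 + 2419·11 = 27265 (mod 55637).
From N ≡ 27265 (mod 55637) write N = 27265 + 55637t. Substituting into N ≡ 7 (mod 17) gives 55637t ≡ 10 (mod 17), and since 13⁻¹ ≡ 4 (mod 17), t ≡ 6. Hence N ≡ 27265 + 55637·6 = 361087 (mod 945829).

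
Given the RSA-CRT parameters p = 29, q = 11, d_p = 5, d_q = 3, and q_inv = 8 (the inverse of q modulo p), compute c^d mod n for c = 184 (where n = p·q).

m₁ = c^(d_p) mod p: c ≡ 10 (mod 29), and 10^5 mod 29 = 8.
m₂ = c^(d_q) mod q: c ≡ 8 (mod 11), and 8^3 mod 11 = 6.
h = q_inv·(m₁ − m₂) mod p = 8·(8 − 6) mod 29 = 16.
m = m₂ + h·q = 6 + 16·11 = 182.

182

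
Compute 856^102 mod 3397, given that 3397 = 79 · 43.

1460

Mod 79: 856 ≡ 66; by Fermat, exponent reduces to 102 mod 78 = 24; 66^24 ≡ 38 (mod 79).
Mod 43: 856 ≡ 39; by Fermat, exponent reduces to 102 mod 42 = 18; 39^18 ≡ 41 (mod 43).
Combine by CRT: x ≡ 38 (mod 79), x ≡ 41 (mod 43) ⇒ x ≡ 1460 (mod 3397).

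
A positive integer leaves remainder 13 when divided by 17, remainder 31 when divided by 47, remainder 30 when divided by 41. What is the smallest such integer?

28607

The moduli are pairwise coprime; N = 17·47·41 = 32759.
N/17 = 1927; 1927 ≡ 6 (mod 17); 6·3 ≡ 1, so inverse 3.
N/47 = 697; 697 ≡ 39 (mod 47); 39·41 ≡ 1, so inverse 41.
N/41 = 799; 799 ≡ 20 (mod 41); 20·39 ≡ 1, so inverse 39.
x ≡ 13·1927·3 + 31·697·41 + 30·799·39 = 1895870.
1895870 mod 32759 = 28607.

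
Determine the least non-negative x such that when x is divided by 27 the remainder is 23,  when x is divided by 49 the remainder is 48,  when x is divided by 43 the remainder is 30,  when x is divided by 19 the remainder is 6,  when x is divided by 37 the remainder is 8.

34617911

The moduli are pairwise coprime; N = 27·49·43·19·37 = 39992967.
N/27 = 1481221; 1481221 ≡ 1 (mod 27), inverse 1.
N/49 = 816183; 816183 ≡ 39 (mod 49); 39·44 ≡ 1, so inverse 44.
N/43 = 930069; 930069 ≡ 22 (mod 43); 22·2 ≡ 1, so inverse 2.
N/19 = 2104893; 2104893 ≡ 16 (mod 19); 16·6 ≡ 1, so inverse 6.
N/37 = 1080891; 1080891 ≡ 10 (mod 37); 10·26 ≡ 1, so inverse 26.
x ≡ 23·1481221·1 + 48·816183·44 + 30·930069·2 + 6·2104893·6 + 8·1080891·26 = 2114252195.
2114252195 mod 39992967 = 34617911.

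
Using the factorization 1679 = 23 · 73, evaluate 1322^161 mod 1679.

Mod 23: 1322 ≡ 11; by Fermat, exponent reduces to 161 mod 22 = 7; 11^7 ≡ 7 (mod 23).
Mod 73: 1322 ≡ 8; by Fermat, exponent reduces to 161 mod 72 = 17; 8^17 ≡ 64 (mod 73).
Combine by CRT: x ≡ 7 (mod 23), x ≡ 64 (mod 73) ⇒ x ≡ 283 (mod 1679).

283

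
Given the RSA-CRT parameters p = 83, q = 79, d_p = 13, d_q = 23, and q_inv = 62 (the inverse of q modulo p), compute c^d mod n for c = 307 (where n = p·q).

3767

m₁ = c^(d_p) mod p: c ≡ 58 (mod 83), and 58^13 mod 83 = 32.
m₂ = c^(d_q) mod q: c ≡ 70 (mod 79), and 70^23 mod 79 = 54.
h = q_inv·(m₁ − m₂) mod p = 62·(32 − 54) mod 83 = 47.
m = m₂ + h·q = 54 + 47·79 = 3767.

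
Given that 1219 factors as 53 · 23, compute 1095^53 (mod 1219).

Mod 53: 1095 ≡ 35; by Fermat, exponent reduces to 53 mod 52 = 1; 35^1 ≡ 35 (mod 53).
Mod 23: 1095 ≡ 14; by Fermat, exponent reduces to 53 mod 22 = 9; 14^9 ≡ 21 (mod 23).
Combine by CRT: x ≡ 35 (mod 53), x ≡ 21 (mod 23) ⇒ x ≡ 1148 (mod 1219).

1148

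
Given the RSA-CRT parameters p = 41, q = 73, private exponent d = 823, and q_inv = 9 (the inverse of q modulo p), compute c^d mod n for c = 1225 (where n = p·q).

d_p = d mod (p−1) = 823 mod 40 = 23; d_q = d mod (q−1) = 31.
m₁ = c^(d_p) mod p: c ≡ 36 (mod 41), and 36^23 mod 41 = 39.
m₂ = c^(d_q) mod q: c ≡ 57 (mod 73), and 57^31 mod 73 = 18.
h = q_inv·(m₁ − m₂) mod p = 9·(39 − 18) mod 41 = 25.
m = m₂ + h·q = 18 + 25·73 = 1843.

1843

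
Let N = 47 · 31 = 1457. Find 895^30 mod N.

1303

Mod 47: 895 ≡ 2; 2^30 ≡ 34 (mod 47).
Mod 31: 895 ≡ 27; since 30 | 30, by Fermat 27^30 ≡ 1 (mod 31).
Combine by CRT: x ≡ 34 (mod 47), x ≡ 1 (mod 31) ⇒ x ≡ 1303 (mod 1457).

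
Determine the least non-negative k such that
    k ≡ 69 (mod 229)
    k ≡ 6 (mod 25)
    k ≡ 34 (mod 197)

596156

The moduli are pairwise coprime; N = 229·25·197 = 1127825.
N/229 = 4925; 4925 ≡ 116 (mod 229); 116·77 ≡ 1, so inverse 77.
N/25 = 45113; 45113 ≡ 13 (mod 25); 13·2 ≡ 1, so inverse 2.
N/197 = 5725; 5725 ≡ 12 (mod 197); 12·115 ≡ 1, so inverse 115.
k ≡ 69·4925·77 + 6·45113·2 + 34·5725·115 = 49092631.
49092631 mod 1127825 = 596156.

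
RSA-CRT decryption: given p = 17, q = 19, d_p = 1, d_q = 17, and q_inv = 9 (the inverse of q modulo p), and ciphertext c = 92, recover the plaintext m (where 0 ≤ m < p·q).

177

m₁ = c^(d_p) mod p: c ≡ 7 (mod 17), and 7^1 mod 17 = 7.
m₂ = c^(d_q) mod q: c ≡ 16 (mod 19), and 16^17 mod 19 = 6.
h = q_inv·(m₁ − m₂) mod p = 9·(7 − 6) mod 17 = 9.
m = m₂ + h·q = 6 + 9·19 = 177.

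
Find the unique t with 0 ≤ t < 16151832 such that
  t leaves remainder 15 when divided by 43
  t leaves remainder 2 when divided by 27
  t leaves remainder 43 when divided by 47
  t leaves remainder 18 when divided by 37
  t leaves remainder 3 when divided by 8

10713035

The moduli are pairwise coprime; N = 43·27·47·37·8 = 16151832.
N/43 = 375624; 375624 ≡ 19 (mod 43); 19·34 ≡ 1, so inverse 34.
N/27 = 598216; 598216 ≡ 4 (mod 27); 4·7 ≡ 1, so inverse 7.
N/47 = 343656; 343656 ≡ 39 (mod 47); 39·41 ≡ 1, so inverse 41.
N/37 = 436536; 436536 ≡ 10 (mod 37); 10·26 ≡ 1, so inverse 26.
N/8 = 2018979; 2018979 ≡ 3 (mod 8); 3·3 ≡ 1, so inverse 3.
t ≡ 15·375624·34 + 2·598216·7 + 43·343656·41 + 18·436536·26 + 3·2018979·3 = 1028278451.
1028278451 mod 16151832 = 10713035.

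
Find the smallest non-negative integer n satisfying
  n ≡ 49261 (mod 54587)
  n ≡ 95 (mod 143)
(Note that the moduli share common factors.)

213022

gcd(54587, 143) = 13 and 13 | (95 − 49261), so the pair is consistent; merging gives n ≡ 213022 (mod 600457), where 600457 = lcm(54587, 143).
The solution is unique modulo lcm(54587, 143) = 600457.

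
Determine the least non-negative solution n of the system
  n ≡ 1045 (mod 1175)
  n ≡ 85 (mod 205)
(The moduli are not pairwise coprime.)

gcd(1175, 205) = 5 and 5 | (85 − 1045), so the pair is consistent; merging gives n ≡ 12795 (mod 48175), where 48175 = lcm(1175, 205).
The solution is unique modulo lcm(1175, 205) = 48175.

12795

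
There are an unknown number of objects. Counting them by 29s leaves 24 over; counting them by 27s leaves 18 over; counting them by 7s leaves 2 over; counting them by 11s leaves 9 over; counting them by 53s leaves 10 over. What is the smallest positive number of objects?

1423431

The moduli are pairwise coprime; M = 29·27·7·11·53 = 3195423.
M/29 = 110187; 110187 ≡ 16 (mod 29); 16·20 ≡ 1, so inverse 20.
M/27 = 118349; 118349 ≡ 8 (mod 27); 8·17 ≡ 1, so inverse 17.
M/7 = 456489; 456489 ≡ 5 (mod 7); 5·3 ≡ 1, so inverse 3.
M/11 = 290493; 290493 ≡ 5 (mod 11); 5·9 ≡ 1, so inverse 9.
M/53 = 60291; 60291 ≡ 30 (mod 53); 30·23 ≡ 1, so inverse 23.
N ≡ 24·110187·20 + 18·118349·17 + 2·456489·3 + 9·290493·9 + 10·60291·23 = 129240351.
129240351 mod 3195423 = 1423431.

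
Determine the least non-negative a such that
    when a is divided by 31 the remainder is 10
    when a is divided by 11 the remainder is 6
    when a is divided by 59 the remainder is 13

The moduli are pairwise coprime; N = 31·11·59 = 20119.
N/31 = 649; 649 ≡ 29 (mod 31); 29·15 ≡ 1, so inverse 15.
N/11 = 1829; 1829 ≡ 3 (mod 11); 3·4 ≡ 1, so inverse 4.
N/59 = 341; 341 ≡ 46 (mod 59); 46·9 ≡ 1, so inverse 9.
a ≡ 10·649·15 + 6·1829·4 + 13·341·9 = 181143.
181143 mod 20119 = 72.

72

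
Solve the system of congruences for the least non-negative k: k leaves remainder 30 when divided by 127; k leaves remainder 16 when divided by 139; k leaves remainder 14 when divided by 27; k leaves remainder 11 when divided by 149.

From k ≡ 30 (mod 127) write k = 30 + 127t. Substituting into k ≡ 16 (mod 139) gives 127t ≡ 125 (mod 139), and since 127⁻¹ ≡ 81 (mod 139), t ≡ 117. Hence k ≡ 30 + 127·117 = 14889 (mod 17653).
From k ≡ 14889 (mod 17653) write k = 14889 + 17653t. Substituting into k ≡ 14 (mod 27) gives 17653t ≡ 2 (mod 27), and since 22⁻¹ ≡ 16 (mod 27), t ≡ 5. Hence k ≡ 14889 + 17653·5 = 103154 (mod 476631).
From k ≡ 103154 (mod 476631) write k = 103154 + 476631t. Substituting into k ≡ 11 (mod 149) gives 476631t ≡ 114 (mod 149), and since 129⁻¹ ≡ 67 (mod 149), t ≡ 39. Hence k ≡ 103154 + 476631·39 = 18691763 (mod 71018019).

18691763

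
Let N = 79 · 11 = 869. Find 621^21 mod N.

489

Mod 79: 621 ≡ 68; 68^21 ≡ 15 (mod 79).
Mod 11: 621 ≡ 5; by Fermat, exponent reduces to 21 mod 10 = 1; 5^1 ≡ 5 (mod 11).
Combine by CRT: x ≡ 15 (mod 79), x ≡ 5 (mod 11) ⇒ x ≡ 489 (mod 869).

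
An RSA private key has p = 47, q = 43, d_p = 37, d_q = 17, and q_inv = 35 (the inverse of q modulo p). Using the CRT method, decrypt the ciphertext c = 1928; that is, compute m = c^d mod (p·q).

m₁ = c^(d_p) mod p: c ≡ 1 (mod 47), and 1^37 mod 47 = 1.
m₂ = c^(d_q) mod q: c ≡ 36 (mod 43), and 36^17 mod 43 = 6.
h = q_inv·(m₁ − m₂) mod p = 35·(1 − 6) mod 47 = 13.
m = m₂ + h·q = 6 + 13·43 = 565.

565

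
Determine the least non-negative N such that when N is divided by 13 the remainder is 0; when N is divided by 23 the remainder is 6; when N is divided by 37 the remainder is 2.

2444

The moduli are pairwise coprime; M = 13·23·37 = 11063.
M/13 = 851; 851 ≡ 6 (mod 13); 6·11 ≡ 1, so inverse 11.
M/23 = 481; 481 ≡ 21 (mod 23); 21·11 ≡ 1, so inverse 11.
M/37 = 299; 299 ≡ 3 (mod 37); 3·25 ≡ 1, so inverse 25.
N ≡ 0·851·11 + 6·481·11 + 2·299·25 = 46696.
46696 mod 11063 = 2444.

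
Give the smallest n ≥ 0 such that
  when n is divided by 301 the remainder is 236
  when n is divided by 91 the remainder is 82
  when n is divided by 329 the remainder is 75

125753

Combine the congruences pairwise.
gcd(301, 91) = 7 and 7 | (82 − 236), so the pair is consistent; merging gives n ≡ 537 (mod 3913), where 3913 = lcm(301, 91).
gcd(3913, 329) = 7 and 7 | (75 − 537), so the pair is consistent; merging gives n ≡ 125753 (mod 183911), where 183911 = lcm(3913, 329).
The solution is unique modulo lcm(301, 91, 329) = 183911.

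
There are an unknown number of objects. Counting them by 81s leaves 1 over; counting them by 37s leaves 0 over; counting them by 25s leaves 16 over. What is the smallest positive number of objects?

From N ≡ 1 (mod 81) write N = 1 + 81t. Substituting into N ≡ 0 (mod 37) gives 81t ≡ 36 (mod 37), and since 7⁻¹ ≡ 16 (mod 37), t ≡ 21. Hence N ≡ 1 + 81·21 = 1702 (mod 2997).
From N ≡ 1702 (mod 2997) write N = 1702 + 2997t. Substituting into N ≡ 16 (mod 25) gives 2997t ≡ 14 (mod 25), and since 22⁻¹ ≡ 8 (mod 25), t ≡ 12. Hence N ≡ 1702 + 2997·12 = 37666 (mod 74925).

37666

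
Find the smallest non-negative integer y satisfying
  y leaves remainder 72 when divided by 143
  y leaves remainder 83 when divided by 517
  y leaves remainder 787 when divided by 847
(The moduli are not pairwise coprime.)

Combine the congruences pairwise.
gcd(143, 517) = 11 and 11 | (83 − 72), so the pair is consistent; merging gives y ≡ 4219 (mod 6721), where 6721 = lcm(143, 517).
gcd(6721, 847) = 11 and 11 | (787 − 4219), so the pair is consistent; merging gives y ≡ 320106 (mod 517517), where 517517 = lcm(6721, 847).
The solution is unique modulo lcm(143, 517, 847) = 517517.

320106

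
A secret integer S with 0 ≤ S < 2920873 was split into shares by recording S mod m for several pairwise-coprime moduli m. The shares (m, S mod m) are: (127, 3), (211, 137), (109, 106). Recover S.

The moduli are pairwise coprime; N = 127·211·109 = 2920873.
N/127 = 22999; 22999 ≡ 12 (mod 127); 12·53 ≡ 1, so inverse 53.
N/211 = 13843; 13843 ≡ 128 (mod 211); 128·61 ≡ 1, so inverse 61.
N/109 = 26797; 26797 ≡ 92 (mod 109); 92·32 ≡ 1, so inverse 32.
S ≡ 3·22999·53 + 137·13843·61 + 106·26797·32 = 210238216.
210238216 mod 2920873 = 2856233.

2856233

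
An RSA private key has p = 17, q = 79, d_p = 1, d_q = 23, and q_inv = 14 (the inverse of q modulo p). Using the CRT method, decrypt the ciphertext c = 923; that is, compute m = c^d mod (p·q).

m₁ = c^(d_p) mod p: c ≡ 5 (mod 17), and 5^1 mod 17 = 5.
m₂ = c^(d_q) mod q: c ≡ 54 (mod 79), and 54^23 mod 79 = 6.
h = q_inv·(m₁ − m₂) mod p = 14·(5 − 6) mod 17 = 3.
m = m₂ + h·q = 6 + 3·79 = 243.

243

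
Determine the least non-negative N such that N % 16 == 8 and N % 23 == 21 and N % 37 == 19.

The moduli are pairwise coprime; M = 16·23·37 = 13616.
M/16 = 851; 851 ≡ 3 (mod 16); 3·11 ≡ 1, so inverse 11.
M/23 = 592; 592 ≡ 17 (mod 23); 17·19 ≡ 1, so inverse 19.
M/37 = 368; 368 ≡ 35 (mod 37); 35·18 ≡ 1, so inverse 18.
N ≡ 8·851·11 + 21·592·19 + 19·368·18 = 436952.
436952 mod 13616 = 1240.

1240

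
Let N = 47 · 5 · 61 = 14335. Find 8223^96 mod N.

13881

Mod 47: 8223 ≡ 45; by Fermat, exponent reduces to 96 mod 46 = 4; 45^4 ≡ 16 (mod 47).
Mod 5: 8223 ≡ 3; since 4 | 96, by Fermat 3^96 ≡ 1 (mod 5).
Mod 61: 8223 ≡ 49; by Fermat, exponent reduces to 96 mod 60 = 36; 49^36 ≡ 34 (mod 61).
Combine by CRT: x ≡ 16 (mod 47), x ≡ 1 (mod 5), x ≡ 34 (mod 61) ⇒ x ≡ 13881 (mod 14335).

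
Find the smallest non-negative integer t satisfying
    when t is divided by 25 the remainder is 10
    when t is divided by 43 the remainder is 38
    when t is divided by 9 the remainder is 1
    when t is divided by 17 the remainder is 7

14185

The moduli are pairwise coprime; N = 25·43·9·17 = 164475.
N/25 = 6579; 6579 ≡ 4 (mod 25); 4·19 ≡ 1, so inverse 19.
N/43 = 3825; 3825 ≡ 41 (mod 43); 41·21 ≡ 1, so inverse 21.
N/9 = 18275; 18275 ≡ 5 (mod 9); 5·2 ≡ 1, so inverse 2.
N/17 = 9675; 9675 ≡ 2 (mod 17); 2·9 ≡ 1, so inverse 9.
t ≡ 10·6579·19 + 38·3825·21 + 1·18275·2 + 7·9675·9 = 4948435.
4948435 mod 164475 = 14185.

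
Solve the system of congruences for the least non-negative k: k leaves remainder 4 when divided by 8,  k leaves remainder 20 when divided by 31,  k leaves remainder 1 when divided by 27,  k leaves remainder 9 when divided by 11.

21844

The moduli are pairwise coprime; N = 8·31·27·11 = 73656.
N/8 = 9207; 9207 ≡ 7 (mod 8); 7·7 ≡ 1, so inverse 7.
N/31 = 2376; 2376 ≡ 20 (mod 31); 20·14 ≡ 1, so inverse 14.
N/27 = 2728; 2728 ≡ 1 (mod 27), inverse 1.
N/11 = 6696; 6696 ≡ 8 (mod 11); 8·7 ≡ 1, so inverse 7.
k ≡ 4·9207·7 + 20·2376·14 + 1·2728·1 + 9·6696·7 = 1347652.
1347652 mod 73656 = 21844.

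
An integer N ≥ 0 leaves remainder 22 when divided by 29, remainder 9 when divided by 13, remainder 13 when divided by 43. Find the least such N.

11709

The moduli are pairwise coprime; M = 29·13·43 = 16211.
M/29 = 559; 559 ≡ 8 (mod 29); 8·11 ≡ 1, so inverse 11.
M/13 = 1247; 1247 ≡ 12 (mod 13); 12·12 ≡ 1, so inverse 12.
M/43 = 377; 377 ≡ 33 (mod 43); 33·30 ≡ 1, so inverse 30.
N ≡ 22·559·11 + 9·1247·12 + 13·377·30 = 416984.
416984 mod 16211 = 11709.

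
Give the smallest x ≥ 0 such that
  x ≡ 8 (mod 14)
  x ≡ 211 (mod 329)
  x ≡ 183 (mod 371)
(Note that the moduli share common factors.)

gcd(14, 329) = 7 and 7 | (211 − 8), so the pair is consistent; merging gives x ≡ 540 (mod 658), where 658 = lcm(14, 329).
gcd(658, 371) = 7 and 7 | (183 − 540), so the pair is consistent; merging gives x ≡ 29492 (mod 34874), where 34874 = lcm(658, 371).
The solution is unique modulo lcm(14, 329, 371) = 34874.

29492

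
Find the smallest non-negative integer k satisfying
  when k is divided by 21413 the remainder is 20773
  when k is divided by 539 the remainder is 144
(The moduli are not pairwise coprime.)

42186

Combine the congruences pairwise.
gcd(21413, 539) = 49 and 49 | (144 − 20773), so the pair is consistent; merging gives k ≡ 42186 (mod 235543), where 235543 = lcm(21413, 539).
The solution is unique modulo lcm(21413, 539) = 235543.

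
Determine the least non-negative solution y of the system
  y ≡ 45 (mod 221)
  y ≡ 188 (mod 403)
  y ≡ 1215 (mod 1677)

328230

Combine the congruences pairwise.
gcd(221, 403) = 13 and 13 | (188 − 45), so the pair is consistent; merging gives y ≡ 6233 (mod 6851), where 6851 = lcm(221, 403).
gcd(6851, 1677) = 13 and 13 | (1215 − 6233), so the pair is consistent; merging gives y ≡ 328230 (mod 883779), where 883779 = lcm(6851, 1677).
The solution is unique modulo lcm(221, 403, 1677) = 883779.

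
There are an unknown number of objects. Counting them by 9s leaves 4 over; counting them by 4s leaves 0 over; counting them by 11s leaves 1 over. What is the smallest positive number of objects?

The moduli are pairwise coprime; M = 9·4·11 = 396.
M/9 = 44; 44 ≡ 8 (mod 9); 8·8 ≡ 1, so inverse 8.
M/4 = 99; 99 ≡ 3 (mod 4); 3·3 ≡ 1, so inverse 3.
M/11 = 36; 36 ≡ 3 (mod 11); 3·4 ≡ 1, so inverse 4.
N ≡ 4·44·8 + 0·99·3 + 1·36·4 = 1552.
1552 mod 396 = 364.

364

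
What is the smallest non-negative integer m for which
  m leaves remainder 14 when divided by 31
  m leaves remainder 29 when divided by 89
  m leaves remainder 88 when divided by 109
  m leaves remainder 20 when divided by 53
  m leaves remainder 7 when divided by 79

The moduli are pairwise coprime; N = 31·89·109·53·79 = 1259160697.
N/31 = 40618087; 40618087 ≡ 27 (mod 31); 27·23 ≡ 1, so inverse 23.
N/89 = 14147873; 14147873 ≡ 77 (mod 89); 77·37 ≡ 1, so inverse 37.
N/109 = 11551933; 11551933 ≡ 4 (mod 109); 4·82 ≡ 1, so inverse 82.
N/53 = 23757749; 23757749 ≡ 22 (mod 53); 22·41 ≡ 1, so inverse 41.
N/79 = 15938743; 15938743 ≡ 19 (mod 79); 19·25 ≡ 1, so inverse 25.
m ≡ 14·40618087·23 + 29·14147873·37 + 88·11551933·82 + 20·23757749·41 + 7·15938743·25 = 133889074476.
133889074476 mod 1259160697 = 418040594.

418040594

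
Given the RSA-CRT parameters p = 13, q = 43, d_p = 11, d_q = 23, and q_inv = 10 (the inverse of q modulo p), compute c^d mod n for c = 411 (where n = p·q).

447

m₁ = c^(d_p) mod p: c ≡ 8 (mod 13), and 8^11 mod 13 = 5.
m₂ = c^(d_q) mod q: c ≡ 24 (mod 43), and 24^23 mod 43 = 17.
h = q_inv·(m₁ − m₂) mod p = 10·(5 − 17) mod 13 = 10.
m = m₂ + h·q = 17 + 10·43 = 447.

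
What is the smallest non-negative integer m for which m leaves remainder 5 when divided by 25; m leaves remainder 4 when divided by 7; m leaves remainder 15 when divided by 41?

6780

The moduli are pairwise coprime; N = 25·7·41 = 7175.
N/25 = 287; 287 ≡ 12 (mod 25); 12·23 ≡ 1, so inverse 23.
N/7 = 1025; 1025 ≡ 3 (mod 7); 3·5 ≡ 1, so inverse 5.
N/41 = 175; 175 ≡ 11 (mod 41); 11·15 ≡ 1, so inverse 15.
m ≡ 5·287·23 + 4·1025·5 + 15·175·15 = 92880.
92880 mod 7175 = 6780.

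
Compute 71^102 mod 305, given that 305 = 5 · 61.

Mod 5: 71 ≡ 1; by Fermat, exponent reduces to 102 mod 4 = 2; 1^2 ≡ 1 (mod 5).
Mod 61: 71 ≡ 10; by Fermat, exponent reduces to 102 mod 60 = 42; 10^42 ≡ 3 (mod 61).
Combine by CRT: x ≡ 1 (mod 5), x ≡ 3 (mod 61) ⇒ x ≡ 186 (mod 305).

186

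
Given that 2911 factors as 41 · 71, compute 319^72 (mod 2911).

Mod 41: 319 ≡ 32; by Fermat, exponent reduces to 72 mod 40 = 32; 32^32 ≡ 1 (mod 41).
Mod 71: 319 ≡ 35; by Fermat, exponent reduces to 72 mod 70 = 2; 35^2 ≡ 18 (mod 71).
Combine by CRT: x ≡ 1 (mod 41), x ≡ 18 (mod 71) ⇒ x ≡ 657 (mod 2911).

657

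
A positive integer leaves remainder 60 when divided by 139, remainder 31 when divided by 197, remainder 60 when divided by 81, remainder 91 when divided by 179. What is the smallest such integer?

67047405

Combine the congruences pairwise.
From k ≡ 60 (mod 139) write k = 60 + 139t. Substituting into k ≡ 31 (mod 197) gives 139t ≡ 168 (mod 197), and since 139⁻¹ ≡ 180 (mod 197), t ≡ 99. Hence k ≡ 60 + 139·99 = 13821 (mod 27383).
From k ≡ 13821 (mod 27383) write k = 13821 + 27383t. Substituting into k ≡ 60 (mod 81) gives 27383t ≡ 9 (mod 81), and since 5⁻¹ ≡ 65 (mod 81), t ≡ 18. Hence k ≡ 13821 + 27383·18 = 506715 (mod 2218023).
From k ≡ 506715 (mod 2218023) write k = 506715 + 2218023t. Substituting into k ≡ 91 (mod 179) gives 2218023t ≡ 125 (mod 179), and since 34⁻¹ ≡ 79 (mod 179), t ≡ 30. Hence k ≡ 506715 + 2218023·30 = 67047405 (mod 397026117).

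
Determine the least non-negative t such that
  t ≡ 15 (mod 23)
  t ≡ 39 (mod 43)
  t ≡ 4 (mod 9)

1372

The moduli are pairwise coprime; N = 23·43·9 = 8901.
N/23 = 387; 387 ≡ 19 (mod 23); 19·17 ≡ 1, so inverse 17.
N/43 = 207; 207 ≡ 35 (mod 43); 35·16 ≡ 1, so inverse 16.
N/9 = 989; 989 ≡ 8 (mod 9); 8·8 ≡ 1, so inverse 8.
t ≡ 15·387·17 + 39·207·16 + 4·989·8 = 259501.
259501 mod 8901 = 1372.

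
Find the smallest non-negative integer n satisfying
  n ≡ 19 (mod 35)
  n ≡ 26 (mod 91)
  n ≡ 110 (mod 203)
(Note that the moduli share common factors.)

9854

Combine the congruences pairwise.
gcd(35, 91) = 7 and 7 | (26 − 19), so the pair is consistent; merging gives n ≡ 299 (mod 455), where 455 = lcm(35, 91).
gcd(455, 203) = 7 and 7 | (110 − 299), so the pair is consistent; merging gives n ≡ 9854 (mod 13195), where 13195 = lcm(455, 203).
The solution is unique modulo lcm(35, 91, 203) = 13195.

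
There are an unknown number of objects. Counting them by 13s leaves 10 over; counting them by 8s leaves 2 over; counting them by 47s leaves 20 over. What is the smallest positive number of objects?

114

From N ≡ 10 (mod 13) write N = 10 + 13t. Substituting into N ≡ 2 (mod 8) gives 13t ≡ 0 (mod 8), and since 5⁻¹ ≡ 5 (mod 8), t ≡ 0. Hence N ≡ 10 + 13·0 = 10 (mod 104).
From N ≡ 10 (mod 104) write N = 10 + 104t. Substituting into N ≡ 20 (mod 47) gives 104t ≡ 10 (mod 47), and since 10⁻¹ ≡ 33 (mod 47), t ≡ 1. Hence N ≡ 10 + 104·1 = 114 (mod 4888).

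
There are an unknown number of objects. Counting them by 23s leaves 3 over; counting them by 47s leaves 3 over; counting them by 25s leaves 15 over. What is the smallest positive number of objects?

The moduli are pairwise coprime; M = 23·47·25 = 27025.
M/23 = 1175; 1175 ≡ 2 (mod 23); 2·12 ≡ 1, so inverse 12.
M/47 = 575; 575 ≡ 11 (mod 47); 11·30 ≡ 1, so inverse 30.
M/25 = 1081; 1081 ≡ 6 (mod 25); 6·21 ≡ 1, so inverse 21.
N ≡ 3·1175·12 + 3·575·30 + 15·1081·21 = 434565.
434565 mod 27025 = 2165.

2165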